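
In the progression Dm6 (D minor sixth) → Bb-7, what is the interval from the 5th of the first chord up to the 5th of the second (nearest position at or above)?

The 5th of Dm6 (D minor sixth) is A; the 5th of Bb-7 is F.
6 letter names make it a sixth; at 8 semitones (a half step narrower than major) the quality is minor.

minor sixth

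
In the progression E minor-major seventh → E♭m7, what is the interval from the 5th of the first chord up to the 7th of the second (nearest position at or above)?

E minor-major seventh has B as its 5th, and E♭m7 has D♭ as its 7th.
From B to D♭: 2 semitones over a third = diminished.

diminished 3rd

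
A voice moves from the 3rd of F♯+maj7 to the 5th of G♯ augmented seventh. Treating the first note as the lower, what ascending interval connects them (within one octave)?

F♯+maj7 has A♯ as its 3rd, and G♯ augmented seventh has D𝄪 as its 5th.
From A♯ to D𝄪: 6 semitones over a fourth = augmented.

augmented fourth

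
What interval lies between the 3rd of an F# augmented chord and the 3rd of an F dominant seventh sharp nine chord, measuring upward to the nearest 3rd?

diminished 8th

F# augmented has A# as its 3rd, and F dominant seventh sharp nine has A as its 3rd.
From A# to A: 11 semitones over an octave = diminished.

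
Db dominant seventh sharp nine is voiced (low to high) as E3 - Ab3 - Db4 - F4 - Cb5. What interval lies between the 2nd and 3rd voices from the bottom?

perfect 4th

Those voices are Ab3 and Db4.
Ab up to Db spans 4 letter names and 5 semitones — a perfect fourth.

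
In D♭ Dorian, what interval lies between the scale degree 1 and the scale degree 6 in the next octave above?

The scale runs D♭ E♭ F♭ G♭ A♭ B♭ C♭.
The scale degree 1 is D♭ and the 6th scale degree (up an octave) is B♭.
D♭ up to B♭ spans 13 letter names and 21 semitones — a major thirteenth.

major 13th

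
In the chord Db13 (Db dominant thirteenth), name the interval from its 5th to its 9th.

perfect 5th

Db13 (Db dominant thirteenth) is spelled Db, F, Ab, Cb, Eb, Bb.
That puts Ab below Eb.
From Ab to Eb is 7 semitones, exactly the perfect fifth.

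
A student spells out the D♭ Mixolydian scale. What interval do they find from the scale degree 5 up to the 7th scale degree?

The scale runs D♭ E♭ F G♭ A♭ B♭ C♭.
That puts A♭ below C♭.
From A♭ to C♭: 3 semitones over a third = minor.

minor third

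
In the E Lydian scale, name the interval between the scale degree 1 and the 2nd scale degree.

The scale runs E F♯ G♯ A♯ B C♯ D♯.
Scale degree 1 = E; scale degree 2 = F♯.
From E to F♯ is 2 semitones, exactly the major second.

major second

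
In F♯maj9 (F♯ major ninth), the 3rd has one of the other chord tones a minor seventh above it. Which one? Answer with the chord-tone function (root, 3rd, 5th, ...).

Spelling the chord: F♯–A♯–C♯–E♯–G♯.
The 3rd is A♯. A minor seventh above A♯ is G♯.
G♯ is the chord's 9th.

9th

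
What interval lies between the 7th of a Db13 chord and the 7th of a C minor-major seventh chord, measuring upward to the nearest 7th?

Db13 has Cb as its 7th, and C minor-major seventh has B as its 7th.
Cb up to B is 12 semitones, a half step wider than a major seventh, so the interval is augmented.

A7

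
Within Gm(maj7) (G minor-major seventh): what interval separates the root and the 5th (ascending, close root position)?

perfect 5th

Gm(maj7) (G minor-major seventh): G Bb D F#.
That puts G below D.
Counting 5 letters and 7 half steps from G gives a perfect fifth.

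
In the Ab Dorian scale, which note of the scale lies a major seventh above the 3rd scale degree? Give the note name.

Bb

The scale is Ab Bb Cb Db Eb F Gb.
The 3rd scale degree is Cb; a major seventh above that is Bb — scale degree 2.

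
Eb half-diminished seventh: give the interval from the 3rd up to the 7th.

Ebø7 is spelled Eb–Gb–Bbb–Db.
So we need the interval from Gb up to Db.
From Gb to Db is 7 semitones, exactly the perfect fifth.

perfect fifth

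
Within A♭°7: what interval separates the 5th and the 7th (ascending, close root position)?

minor 3rd

The chord tones of A♭°7 are A♭, C♭, E𝄫, G𝄫.
That puts E𝄫 below G𝄫.
E𝄫 up to G𝄫 is 3 semitones, a half step narrower than a major third, so the interval is minor.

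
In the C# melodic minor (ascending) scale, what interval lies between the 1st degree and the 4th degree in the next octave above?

perfect eleventh

Spelling the C# melodic minor (ascending) scale: C# D# E F# G# A# B#.
The 1st degree is C# and the 4th scale degree (up an octave) is F#.
C# up to F# spans 11 letter names and 17 semitones — a perfect eleventh.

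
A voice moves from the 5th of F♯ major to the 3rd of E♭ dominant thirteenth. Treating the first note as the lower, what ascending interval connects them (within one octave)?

diminished fifth

F♯ major has C♯ as its 5th, and E♭ dominant thirteenth has G as its 3rd.
C♯ up to G is 6 semitones, a half step narrower than a perfect fifth, so the interval is diminished.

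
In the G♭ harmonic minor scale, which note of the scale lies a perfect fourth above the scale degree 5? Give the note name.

The scale is G♭ A♭ B𝄫 C♭ D♭ E𝄫 F.
The scale degree 5 is D♭; a perfect fourth above that is G♭ — scale degree 1.

Gb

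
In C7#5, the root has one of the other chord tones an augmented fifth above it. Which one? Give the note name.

C augmented seventh: C-E-G#-Bb.
The root is C. An augmented fifth above C is G#.
G# is the chord's 5th.

G#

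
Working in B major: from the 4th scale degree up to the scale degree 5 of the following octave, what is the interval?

major 9th

B major: B C# D# E F# G# A#.
So we need the interval from E up to F#.
E up to F# spans 9 letter names and 14 semitones — a major ninth.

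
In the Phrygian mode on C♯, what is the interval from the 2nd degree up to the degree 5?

The scale runs C♯ D E F♯ G♯ A B.
That puts D below G♯.
4 letter names make it a fourth; at 6 semitones (a half step wider than perfect) the quality is augmented.

augmented fourth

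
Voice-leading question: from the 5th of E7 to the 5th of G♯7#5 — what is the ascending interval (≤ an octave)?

E7 has B as its 5th, and G♯7#5 has D𝄪 as its 5th.
3 letter names make it a third; at 5 semitones (a half step wider than major) the quality is augmented.

augmented 3rd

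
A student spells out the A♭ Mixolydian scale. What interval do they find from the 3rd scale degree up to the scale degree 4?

minor second

A♭ mixolydian: A♭ B♭ C D♭ E♭ F G♭.
So we need the interval from C up to D♭.
From C to D♭: 1 semitone over a second = minor.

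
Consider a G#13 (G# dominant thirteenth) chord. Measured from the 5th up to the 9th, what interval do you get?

perfect fifth

Spelling the chord: G#–B#–D#–F#–A#–E#.
The 5th is D# and the 9th is A#.
From D# to A# is 7 semitones, exactly the perfect fifth.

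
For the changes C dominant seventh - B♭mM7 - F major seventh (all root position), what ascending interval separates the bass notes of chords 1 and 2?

The roots are C and B♭.
C up to B♭ is 10 semitones, a half step narrower than a major seventh, so the interval is minor.

minor 7th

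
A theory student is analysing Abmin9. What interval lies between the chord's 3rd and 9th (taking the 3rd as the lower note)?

major 7th

Spelling the chord: Ab, Cb, Eb, Gb, Bb.
The 3rd is Cb and the 9th is Bb.
Cb up to Bb spans 7 letter names and 11 semitones — a major seventh.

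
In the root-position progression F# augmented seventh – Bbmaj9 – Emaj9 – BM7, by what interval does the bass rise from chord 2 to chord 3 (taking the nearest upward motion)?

augmented fourth

The roots are Bb and E.
Bb up to E is 6 semitones, a half step wider than a perfect fourth, so the interval is augmented.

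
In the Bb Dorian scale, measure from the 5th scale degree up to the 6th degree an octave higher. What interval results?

M9

Bb dorian: Bb C Db Eb F G Ab.
So we need the interval from F up to G.
F up to G spans 9 letter names and 14 semitones — a major ninth.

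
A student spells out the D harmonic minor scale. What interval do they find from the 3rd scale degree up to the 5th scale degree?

The scale runs D E F G A Bb C#.
That puts F below A.
Counting 3 letters and 4 half steps from F gives a major third.

major 3rd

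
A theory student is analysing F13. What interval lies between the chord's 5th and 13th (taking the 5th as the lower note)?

F13 is spelled F, A, C, Eb, G, D.
That puts C below D.
From C to D is 14 semitones, exactly the major ninth.

major 9th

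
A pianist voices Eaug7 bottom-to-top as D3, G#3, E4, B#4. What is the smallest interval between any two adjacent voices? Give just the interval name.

Adjacent intervals: D3→G#3 = augmented fourth; G#3→E4 = minor sixth; E4→B#4 = augmented fifth.
The smallest is D3 to G#3, an augmented fourth (6 semitones).

augmented fourth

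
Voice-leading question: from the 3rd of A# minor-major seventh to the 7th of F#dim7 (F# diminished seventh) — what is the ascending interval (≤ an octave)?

diminished 3rd

The 3rd of A# minor-major seventh is C#; the 7th of F#dim7 (F# diminished seventh) is Eb.
3 letter names make it a third; at 2 semitones (a whole step narrower than major) the quality is diminished.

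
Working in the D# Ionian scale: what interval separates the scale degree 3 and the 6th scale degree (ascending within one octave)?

perfect fourth

D# major: D# E# F## G# A# B# C##.
Scale degree 3 = F##; 6th scale degree = B#.
From F## to B# is 5 semitones, exactly the perfect fourth.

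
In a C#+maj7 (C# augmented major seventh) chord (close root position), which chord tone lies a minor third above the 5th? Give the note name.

The chord tones of C#+maj7 are C#-E#-G##-B#.
The 5th is G##. A minor third above G## is B#.
B# is the chord's 7th.

B#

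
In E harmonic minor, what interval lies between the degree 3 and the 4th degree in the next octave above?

major 9th

Spelling E harmonic minor: E F# G A B C D#.
That puts G below A.
Counting 9 letters and 14 half steps from G gives a major ninth.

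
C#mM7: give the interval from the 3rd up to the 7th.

augmented fifth

C#mM7 (C# minor-major seventh) is spelled C# E G# B#.
That puts E below B#.
From E to B#: 8 semitones over a fifth = augmented.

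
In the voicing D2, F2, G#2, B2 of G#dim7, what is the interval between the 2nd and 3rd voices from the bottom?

augmented 2nd

Those voices are F2 and G#2.
2 letter names make it a second; at 3 semitones (a half step wider than major) the quality is augmented.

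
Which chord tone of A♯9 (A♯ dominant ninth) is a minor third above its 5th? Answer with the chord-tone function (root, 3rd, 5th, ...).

Spelling the chord: A♯ C𝄪 E♯ G♯ B♯.
The 5th is E♯. A minor third above E♯ is G♯.
G♯ is the chord's 7th.

7th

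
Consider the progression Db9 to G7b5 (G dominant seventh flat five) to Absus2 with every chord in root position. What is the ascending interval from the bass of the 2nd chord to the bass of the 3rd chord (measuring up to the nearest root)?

minor second

The roots are G and Ab.
G up to Ab is 1 semitone, a half step narrower than a major second, so the interval is minor.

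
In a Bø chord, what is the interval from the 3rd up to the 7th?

perfect fifth

The chord tones of Bø are B-D-F-A.
The 3rd is D and the 7th is A.
Counting 5 letters and 7 half steps from D gives a perfect fifth.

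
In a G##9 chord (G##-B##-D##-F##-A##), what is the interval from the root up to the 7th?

Root = G##; 7th = F##.
7 letter names make it a seventh; at 10 semitones (a half step narrower than major) the quality is minor.

minor 7th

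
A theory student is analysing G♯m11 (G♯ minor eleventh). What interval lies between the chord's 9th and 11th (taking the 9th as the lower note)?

The chord tones of G♯ minor eleventh are G♯, B, D♯, F♯, A♯, C♯.
9th = A♯; 11th = C♯.
From A♯ to C♯: 3 semitones over a third = minor.

minor 3rd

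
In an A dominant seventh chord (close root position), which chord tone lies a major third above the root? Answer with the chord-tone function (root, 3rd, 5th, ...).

A7 (A dominant seventh) is spelled A–C#–E–G.
The root is A. A major third above A is C#.
C# is the chord's 3rd.

3rd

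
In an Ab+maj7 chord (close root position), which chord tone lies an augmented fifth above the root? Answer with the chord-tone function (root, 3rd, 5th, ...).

The chord tones of Ab augmented major seventh are Ab C E G.
The root is Ab. An augmented fifth above Ab is E.
E is the chord's 5th.

5th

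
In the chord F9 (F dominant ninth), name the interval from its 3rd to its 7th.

Spelling the chord: F, A, C, Eb, G.
3rd = A; 7th = Eb.
A up to Eb is 6 semitones, a half step narrower than a perfect fifth, so the interval is diminished.

diminished 5th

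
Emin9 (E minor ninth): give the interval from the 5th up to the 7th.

minor 3rd

E minor ninth: E, G, B, D, F#.
So we need the interval from B up to D.
From B to D: 3 semitones over a third = minor.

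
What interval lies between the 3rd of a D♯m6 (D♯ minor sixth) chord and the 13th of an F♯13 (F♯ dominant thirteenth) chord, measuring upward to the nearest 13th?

The 3rd of D♯m6 (D♯ minor sixth) is F♯; the 13th of F♯13 (F♯ dominant thirteenth) is D♯.
From F♯ to D♯ is 9 semitones, exactly the major sixth.

major 6th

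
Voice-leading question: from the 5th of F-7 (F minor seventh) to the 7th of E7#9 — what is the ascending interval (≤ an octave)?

major 2nd

F-7 (F minor seventh) has C as its 5th, and E7#9 has D as its 7th.
From C to D is 2 semitones, exactly the major second.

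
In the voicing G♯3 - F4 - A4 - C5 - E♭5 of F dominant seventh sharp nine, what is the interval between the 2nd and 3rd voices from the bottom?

major 3rd

Those voices are F4 and A4.
Counting 3 letters and 4 half steps from F gives a major third.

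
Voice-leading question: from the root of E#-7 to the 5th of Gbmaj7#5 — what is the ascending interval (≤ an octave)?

The root of E#-7 is E#; the 5th of Gbmaj7#5 is D.
E# up to D is 9 semitones, a whole step narrower than a major seventh, so the interval is diminished.

d7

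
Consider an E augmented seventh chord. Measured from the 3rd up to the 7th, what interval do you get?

diminished fifth

The chord tones of E augmented seventh are E–G♯–B♯–D.
That puts G♯ below D.
5 letter names make it a fifth; at 6 semitones (a half step narrower than perfect) the quality is diminished.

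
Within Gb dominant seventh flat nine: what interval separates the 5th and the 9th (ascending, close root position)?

Spelling the chord: Gb–Bb–Db–Fb–Abb.
The 5th is Db and the 9th is Abb.
Db up to Abb is 6 semitones, a half step narrower than a perfect fifth, so the interval is diminished.

diminished fifth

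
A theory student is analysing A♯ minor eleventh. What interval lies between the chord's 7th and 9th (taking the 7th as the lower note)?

major third

A♯m11 is spelled A♯–C♯–E♯–G♯–B♯–D♯.
7th = G♯; 9th = B♯.
G♯ up to B♯ spans 3 letter names and 4 semitones — a major third.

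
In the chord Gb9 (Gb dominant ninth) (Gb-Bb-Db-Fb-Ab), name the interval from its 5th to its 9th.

So we need the interval from Db up to Ab.
Counting 5 letters and 7 half steps from Db gives a perfect fifth.

perfect fifth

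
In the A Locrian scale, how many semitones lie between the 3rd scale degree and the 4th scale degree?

The scale is A B♭ C D E♭ F G.
C up to D is a major second — 2 semitones.

2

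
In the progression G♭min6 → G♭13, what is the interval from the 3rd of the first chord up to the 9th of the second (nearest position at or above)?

The 3rd of G♭min6 is B𝄫; the 9th of G♭13 is A♭.
From B𝄫 to A♭ is 11 semitones, exactly the major seventh.

M7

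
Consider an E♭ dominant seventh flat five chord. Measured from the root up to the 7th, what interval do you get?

m7

The chord tones of E♭7b5 are E♭ G B𝄫 D♭.
The root is E♭ and the 7th is D♭.
7 letter names make it a seventh; at 10 semitones (a half step narrower than major) the quality is minor.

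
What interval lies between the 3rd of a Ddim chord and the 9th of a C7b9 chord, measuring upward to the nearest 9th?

Ddim has F as its 3rd, and C7b9 has Db as its 9th.
F up to Db is 8 semitones, a half step narrower than a major sixth, so the interval is minor.

minor sixth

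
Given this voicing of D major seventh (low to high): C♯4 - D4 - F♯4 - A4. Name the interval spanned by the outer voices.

m6

The outer voices are C♯4 and A4.
C♯ up to A is 8 semitones, a half step narrower than a major sixth, so the interval is minor.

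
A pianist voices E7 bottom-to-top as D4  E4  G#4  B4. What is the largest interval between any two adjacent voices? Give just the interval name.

Adjacent intervals: D4→E4 = major second; E4→G#4 = major third; G#4→B4 = minor third.
The largest is E4 to G#4, a major third (4 semitones).

major third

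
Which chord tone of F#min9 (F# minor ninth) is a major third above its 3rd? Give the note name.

The chord tones of F#m9 are F#-A-C#-E-G#.
The 3rd is A. A major third above A is C#.
C# is the chord's 5th.

C#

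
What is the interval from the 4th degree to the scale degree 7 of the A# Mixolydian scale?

The scale runs A# B# C## D# E# F## G#.
That puts D# below G#.
From D# to G# is 5 semitones, exactly the perfect fourth.

perfect fourth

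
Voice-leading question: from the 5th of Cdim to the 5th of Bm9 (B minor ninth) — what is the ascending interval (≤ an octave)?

The 5th of Cdim is Gb; the 5th of Bm9 (B minor ninth) is F#.
From Gb to F#: 12 semitones over a seventh = augmented.

augmented 7th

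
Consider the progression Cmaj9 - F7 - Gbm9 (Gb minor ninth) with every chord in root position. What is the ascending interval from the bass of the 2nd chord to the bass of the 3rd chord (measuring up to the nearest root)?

The roots are F and Gb.
From F to Gb: 1 semitone over a second = minor.

minor 2nd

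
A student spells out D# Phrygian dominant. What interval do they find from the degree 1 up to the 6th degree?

The scale runs D# E F## G# A# B C#.
So we need the interval from D# up to B.
From D# to B: 8 semitones over a sixth = minor.

minor sixth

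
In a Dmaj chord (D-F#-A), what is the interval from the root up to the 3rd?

The root is D and the 3rd is F#.
From D to F# is 4 semitones, exactly the major third.

major 3rd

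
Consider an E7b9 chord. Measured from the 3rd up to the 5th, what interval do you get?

The chord tones of E7b9 are E G# B D F.
3rd = G#; 5th = B.
From G# to B: 3 semitones over a third = minor.

m3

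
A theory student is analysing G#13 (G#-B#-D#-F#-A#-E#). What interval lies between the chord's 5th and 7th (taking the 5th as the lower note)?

minor third

That puts D# below F#.
D# up to F# is 3 semitones, a half step narrower than a major third, so the interval is minor.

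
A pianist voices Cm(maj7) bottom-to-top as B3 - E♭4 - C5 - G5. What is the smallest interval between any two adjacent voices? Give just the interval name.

Adjacent intervals: B3→E♭4 = diminished fourth; E♭4→C5 = major sixth; C5→G5 = perfect fifth.
The smallest is B3 to E♭4, a diminished fourth (4 semitones).

diminished fourth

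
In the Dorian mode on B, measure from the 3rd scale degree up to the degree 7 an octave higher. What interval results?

Spelling the Dorian mode on B: B C# D E F# G# A.
That puts D below A.
D up to A spans 12 letter names and 19 semitones — a perfect twelfth.

perfect twelfth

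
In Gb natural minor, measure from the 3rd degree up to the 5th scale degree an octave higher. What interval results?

major tenth

Gb natural minor: Gb Ab Bbb Cb Db Ebb Fb.
The 3rd degree is Bbb and the degree 5 (up an octave) is Db.
From Bbb to Db is 16 semitones, exactly the major tenth.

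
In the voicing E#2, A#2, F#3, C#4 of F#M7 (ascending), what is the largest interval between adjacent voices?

m6

Adjacent intervals: E#2→A#2 = perfect fourth; A#2→F#3 = minor sixth; F#3→C#4 = perfect fifth.
The largest is A#2 to F#3, a minor sixth (8 semitones).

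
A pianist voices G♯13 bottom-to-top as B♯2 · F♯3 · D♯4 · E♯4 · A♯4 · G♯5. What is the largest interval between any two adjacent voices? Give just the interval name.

Adjacent intervals: B♯2→F♯3 = diminished fifth; F♯3→D♯4 = major sixth; D♯4→E♯4 = major second; E♯4→A♯4 = perfect fourth; A♯4→G♯5 = minor seventh.
The largest is A♯4 to G♯5, a minor seventh (10 semitones).

minor seventh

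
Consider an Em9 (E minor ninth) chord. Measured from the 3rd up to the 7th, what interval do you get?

perfect fifth

Spelling the chord: E-G-B-D-F#.
3rd = G; 7th = D.
From G to D is 7 semitones, exactly the perfect fifth.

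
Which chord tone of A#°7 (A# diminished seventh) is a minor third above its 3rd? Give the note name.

E

Spelling the chord: A#-C#-E-G.
The 3rd is C#. A minor third above C# is E.
E is the chord's 5th.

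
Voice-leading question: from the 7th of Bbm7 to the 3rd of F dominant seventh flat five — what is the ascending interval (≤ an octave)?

Bbm7 has Ab as its 7th, and F dominant seventh flat five has A as its 3rd.
Ab up to A is 1 semitone, a half step wider than a perfect unison, so the interval is augmented.

augmented unison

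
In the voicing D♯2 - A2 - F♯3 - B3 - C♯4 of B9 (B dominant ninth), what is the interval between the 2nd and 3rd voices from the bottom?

major sixth

Those voices are A2 and F♯3.
From A to F♯ is 9 semitones, exactly the major sixth.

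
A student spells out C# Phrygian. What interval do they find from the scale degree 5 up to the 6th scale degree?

minor second

Spelling C# Phrygian: C# D E F# G# A B.
Scale degree 5 = G#; scale degree 6 = A.
2 letter names make it a second; at 1 semitone (a half step narrower than major) the quality is minor.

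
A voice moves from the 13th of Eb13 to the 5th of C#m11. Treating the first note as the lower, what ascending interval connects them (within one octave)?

augmented fifth

Eb13 has C as its 13th, and C#m11 has G# as its 5th.
C up to G# is 8 semitones, a half step wider than a perfect fifth, so the interval is augmented.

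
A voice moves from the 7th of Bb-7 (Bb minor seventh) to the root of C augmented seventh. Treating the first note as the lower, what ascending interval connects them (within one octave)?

The 7th of Bb-7 (Bb minor seventh) is Ab; the root of C augmented seventh is C.
From Ab to C is 4 semitones, exactly the major third.

major third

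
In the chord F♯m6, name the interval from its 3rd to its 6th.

augmented 4th

F♯min6 is spelled F♯, A, C♯, D♯.
That puts A below D♯.
4 letter names make it a fourth; at 6 semitones (a half step wider than perfect) the quality is augmented.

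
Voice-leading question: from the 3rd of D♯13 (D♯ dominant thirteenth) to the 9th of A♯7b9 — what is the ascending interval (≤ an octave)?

diminished fourth

The 3rd of D♯13 (D♯ dominant thirteenth) is F𝄪; the 9th of A♯7b9 is B.
F𝄪 up to B is 4 semitones, a half step narrower than a perfect fourth, so the interval is diminished.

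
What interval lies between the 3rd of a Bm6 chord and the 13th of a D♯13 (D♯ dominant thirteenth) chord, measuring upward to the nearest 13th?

The 3rd of Bm6 is D; the 13th of D♯13 (D♯ dominant thirteenth) is B♯.
6 letter names make it a sixth; at 10 semitones (a half step wider than major) the quality is augmented.

augmented sixth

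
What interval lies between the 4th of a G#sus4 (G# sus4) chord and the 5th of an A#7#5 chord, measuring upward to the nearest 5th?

augmented third

G#sus4 (G# sus4) has C# as its 4th, and A#7#5 has E## as its 5th.
C# up to E## is 5 semitones, a half step wider than a major third, so the interval is augmented.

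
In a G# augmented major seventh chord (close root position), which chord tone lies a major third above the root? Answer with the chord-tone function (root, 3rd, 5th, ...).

3rd

The chord tones of G#+maj7 are G#–B#–D##–F##.
The root is G#. A major third above G# is B#.
B# is the chord's 3rd.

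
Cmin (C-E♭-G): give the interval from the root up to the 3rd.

That puts C below E♭.
3 letter names make it a third; at 3 semitones (a half step narrower than major) the quality is minor.

minor third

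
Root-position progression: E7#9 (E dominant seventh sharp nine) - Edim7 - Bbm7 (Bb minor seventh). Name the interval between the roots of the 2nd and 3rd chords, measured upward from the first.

diminished 5th

The roots are E and Bb.
E up to Bb is 6 semitones, a half step narrower than a perfect fifth, so the interval is diminished.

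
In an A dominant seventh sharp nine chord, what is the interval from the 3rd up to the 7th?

A7#9 is spelled A C♯ E G B♯.
The 3rd is C♯ and the 7th is G.
C♯ up to G is 6 semitones, a half step narrower than a perfect fifth, so the interval is diminished.

diminished fifth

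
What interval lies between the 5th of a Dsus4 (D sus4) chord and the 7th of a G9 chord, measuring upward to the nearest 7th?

Dsus4 (D sus4) has A as its 5th, and G9 has F as its 7th.
From A to F: 8 semitones over a sixth = minor.

m6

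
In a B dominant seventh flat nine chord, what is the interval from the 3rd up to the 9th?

diminished 7th

B7b9 is spelled B–D♯–F♯–A–C.
The 3rd is D♯ and the 9th is C.
From D♯ to C: 9 semitones over a seventh = diminished.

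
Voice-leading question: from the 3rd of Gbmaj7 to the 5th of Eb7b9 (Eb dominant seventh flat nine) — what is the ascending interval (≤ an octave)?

Gbmaj7 has Bb as its 3rd, and Eb7b9 (Eb dominant seventh flat nine) has Bb as its 5th.
Bb up to Bb spans 1 letter names and 0 semitones — a perfect unison.

P1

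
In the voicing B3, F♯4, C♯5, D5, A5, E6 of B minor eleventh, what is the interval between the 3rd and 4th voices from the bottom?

Those voices are C♯5 and D5.
From C♯ to D: 1 semitone over a second = minor.

minor 2nd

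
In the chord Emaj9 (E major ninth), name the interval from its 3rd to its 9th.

The chord tones of Emaj9 (E major ninth) are E-G♯-B-D♯-F♯.
The 3rd is G♯ and the 9th is F♯.
7 letter names make it a seventh; at 10 semitones (a half step narrower than major) the quality is minor.

minor seventh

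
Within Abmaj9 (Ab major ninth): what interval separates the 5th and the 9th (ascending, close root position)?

Spelling the chord: Ab C Eb G Bb.
So we need the interval from Eb up to Bb.
Counting 5 letters and 7 half steps from Eb gives a perfect fifth.

perfect fifth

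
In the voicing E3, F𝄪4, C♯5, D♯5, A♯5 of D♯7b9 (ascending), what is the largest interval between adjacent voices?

augmented ninth

Adjacent intervals: E3→F𝄪4 = augmented ninth; F𝄪4→C♯5 = diminished fifth; C♯5→D♯5 = major second; D♯5→A♯5 = perfect fifth.
The largest is E3 to F𝄪4, an augmented ninth (15 semitones).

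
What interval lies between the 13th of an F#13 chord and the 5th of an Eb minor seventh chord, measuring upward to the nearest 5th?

d6

The 13th of F#13 is D#; the 5th of Eb minor seventh is Bb.
D# up to Bb is 7 semitones, a whole step narrower than a major sixth, so the interval is diminished.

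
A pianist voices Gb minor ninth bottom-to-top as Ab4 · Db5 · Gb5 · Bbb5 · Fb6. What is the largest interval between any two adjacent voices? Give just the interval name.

Adjacent intervals: Ab4→Db5 = perfect fourth; Db5→Gb5 = perfect fourth; Gb5→Bbb5 = minor third; Bbb5→Fb6 = perfect fifth.
The largest is Bbb5 to Fb6, a perfect fifth (7 semitones).

P5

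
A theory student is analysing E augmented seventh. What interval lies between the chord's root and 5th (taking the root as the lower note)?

The chord tones of Eaug7 are E G# B# D.
The root is E and the 5th is B#.
E up to B# is 8 semitones, a half step wider than a perfect fifth, so the interval is augmented.

augmented fifth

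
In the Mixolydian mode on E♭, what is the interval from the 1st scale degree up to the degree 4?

perfect fourth

The scale runs E♭ F G A♭ B♭ C D♭.
That puts E♭ below A♭.
Counting 4 letters and 5 half steps from E♭ gives a perfect fourth.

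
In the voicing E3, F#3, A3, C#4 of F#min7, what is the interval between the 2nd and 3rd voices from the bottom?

Those voices are F#3 and A3.
F# up to A is 3 semitones, a half step narrower than a major third, so the interval is minor.

minor third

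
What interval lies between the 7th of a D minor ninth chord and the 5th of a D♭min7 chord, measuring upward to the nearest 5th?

minor sixth

D minor ninth has C as its 7th, and D♭min7 has A♭ as its 5th.
C up to A♭ is 8 semitones, a half step narrower than a major sixth, so the interval is minor.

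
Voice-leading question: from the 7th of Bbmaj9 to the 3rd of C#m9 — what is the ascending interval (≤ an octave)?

perfect fifth

The 7th of Bbmaj9 is A; the 3rd of C#m9 is E.
Counting 5 letters and 7 half steps from A gives a perfect fifth.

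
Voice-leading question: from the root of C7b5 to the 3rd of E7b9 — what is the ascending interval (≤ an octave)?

C7b5 has C as its root, and E7b9 has G# as its 3rd.
From C to G#: 8 semitones over a fifth = augmented.

augmented 5th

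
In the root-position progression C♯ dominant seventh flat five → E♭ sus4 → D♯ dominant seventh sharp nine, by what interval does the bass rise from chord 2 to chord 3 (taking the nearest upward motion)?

The roots are E♭ and D♯.
E♭ up to D♯ is 12 semitones, a half step wider than a major seventh, so the interval is augmented.

augmented seventh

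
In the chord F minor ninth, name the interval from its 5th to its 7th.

Spelling the chord: F-A♭-C-E♭-G.
That puts C below E♭.
C up to E♭ is 3 semitones, a half step narrower than a major third, so the interval is minor.

minor 3rd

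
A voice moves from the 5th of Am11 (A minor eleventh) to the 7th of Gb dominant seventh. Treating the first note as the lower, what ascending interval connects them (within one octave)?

Am11 (A minor eleventh) has E as its 5th, and Gb dominant seventh has Fb as its 7th.
2 letter names make it a second; at 0 semitones (a whole step narrower than major) the quality is diminished.

diminished 2nd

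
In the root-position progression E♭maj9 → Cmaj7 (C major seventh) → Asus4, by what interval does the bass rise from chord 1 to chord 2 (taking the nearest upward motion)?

M6

The roots are E♭ and C.
E♭ up to C spans 6 letter names and 9 semitones — a major sixth.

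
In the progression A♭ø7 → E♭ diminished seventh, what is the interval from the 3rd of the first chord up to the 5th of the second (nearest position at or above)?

A♭ø7 has C♭ as its 3rd, and E♭ diminished seventh has B𝄫 as its 5th.
C♭ up to B𝄫 is 10 semitones, a half step narrower than a major seventh, so the interval is minor.

m7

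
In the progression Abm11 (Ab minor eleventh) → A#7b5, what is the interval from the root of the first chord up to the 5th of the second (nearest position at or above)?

Abm11 (Ab minor eleventh) has Ab as its root, and A#7b5 has E as its 5th.
Ab up to E is 8 semitones, a half step wider than a perfect fifth, so the interval is augmented.

augmented 5th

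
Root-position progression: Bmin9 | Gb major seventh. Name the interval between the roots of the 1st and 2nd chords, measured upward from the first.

The roots are B and Gb.
B up to Gb is 7 semitones, a whole step narrower than a major sixth, so the interval is diminished.

diminished 6th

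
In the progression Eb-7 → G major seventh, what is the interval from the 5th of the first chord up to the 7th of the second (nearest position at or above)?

augmented fifth

The 5th of Eb-7 is Bb; the 7th of G major seventh is F#.
From Bb to F#: 8 semitones over a fifth = augmented.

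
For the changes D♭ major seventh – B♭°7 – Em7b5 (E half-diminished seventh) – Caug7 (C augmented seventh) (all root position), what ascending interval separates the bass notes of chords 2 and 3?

A4

The roots are B♭ and E.
4 letter names make it a fourth; at 6 semitones (a half step wider than perfect) the quality is augmented.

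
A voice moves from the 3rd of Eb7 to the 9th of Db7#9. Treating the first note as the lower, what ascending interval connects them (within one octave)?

major sixth

The 3rd of Eb7 is G; the 9th of Db7#9 is E.
G up to E spans 6 letter names and 9 semitones — a major sixth.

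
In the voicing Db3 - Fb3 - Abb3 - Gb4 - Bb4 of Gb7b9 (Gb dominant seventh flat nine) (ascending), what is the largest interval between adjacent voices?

major 7th

Adjacent intervals: Db3→Fb3 = minor third; Fb3→Abb3 = minor third; Abb3→Gb4 = major seventh; Gb4→Bb4 = major third.
The largest is Abb3 to Gb4, a major seventh (11 semitones).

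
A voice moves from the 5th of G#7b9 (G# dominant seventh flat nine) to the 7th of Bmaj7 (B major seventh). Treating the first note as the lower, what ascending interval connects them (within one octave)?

perfect fifth

The 5th of G#7b9 (G# dominant seventh flat nine) is D#; the 7th of Bmaj7 (B major seventh) is A#.
Counting 5 letters and 7 half steps from D# gives a perfect fifth.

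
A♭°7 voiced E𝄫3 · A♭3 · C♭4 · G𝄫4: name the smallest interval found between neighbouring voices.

Adjacent intervals: E𝄫3→A♭3 = augmented fourth; A♭3→C♭4 = minor third; C♭4→G𝄫4 = diminished fifth.
The smallest is A♭3 to C♭4, a minor third (3 semitones).

minor third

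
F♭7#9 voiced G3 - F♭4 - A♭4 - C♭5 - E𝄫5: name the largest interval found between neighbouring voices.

Adjacent intervals: G3→F♭4 = diminished seventh; F♭4→A♭4 = major third; A♭4→C♭5 = minor third; C♭5→E𝄫5 = minor third.
The largest is G3 to F♭4, a diminished seventh (9 semitones).

diminished seventh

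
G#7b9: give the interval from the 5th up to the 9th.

diminished fifth

G#7b9 is spelled G#, B#, D#, F#, A.
5th = D#; 9th = A.
5 letter names make it a fifth; at 6 semitones (a half step narrower than perfect) the quality is diminished.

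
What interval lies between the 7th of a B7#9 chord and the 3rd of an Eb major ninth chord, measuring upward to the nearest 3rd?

The 7th of B7#9 is A; the 3rd of Eb major ninth is G.
A up to G is 10 semitones, a half step narrower than a major seventh, so the interval is minor.

minor seventh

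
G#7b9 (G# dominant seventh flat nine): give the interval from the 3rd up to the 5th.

m3

G#7b9: G#-B#-D#-F#-A.
That puts B# below D#.
From B# to D#: 3 semitones over a third = minor.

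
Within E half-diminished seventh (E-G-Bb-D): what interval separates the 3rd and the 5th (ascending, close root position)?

minor third

That puts G below Bb.
3 letter names make it a third; at 3 semitones (a half step narrower than major) the quality is minor.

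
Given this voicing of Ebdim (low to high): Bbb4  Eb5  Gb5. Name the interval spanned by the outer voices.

The outer voices are Bbb4 and Gb5.
From Bbb to Gb is 9 semitones, exactly the major sixth.

major 6th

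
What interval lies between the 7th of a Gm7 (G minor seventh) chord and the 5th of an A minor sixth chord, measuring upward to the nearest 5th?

M7

Gm7 (G minor seventh) has F as its 7th, and A minor sixth has E as its 5th.
Counting 7 letters and 11 half steps from F gives a major seventh.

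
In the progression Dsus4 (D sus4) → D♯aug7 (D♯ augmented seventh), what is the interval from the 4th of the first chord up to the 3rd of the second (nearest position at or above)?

The 4th of Dsus4 (D sus4) is G; the 3rd of D♯aug7 (D♯ augmented seventh) is F𝄪.
G up to F𝄪 is 12 semitones, a half step wider than a major seventh, so the interval is augmented.

augmented seventh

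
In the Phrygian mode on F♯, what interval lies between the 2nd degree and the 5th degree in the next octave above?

F♯ phrygian: F♯ G A B C♯ D E.
The 2nd degree is G and the degree 5 (up an octave) is C♯.
11 letter names make it an eleventh; at 18 semitones (a half step wider than perfect) the quality is augmented.

augmented 11th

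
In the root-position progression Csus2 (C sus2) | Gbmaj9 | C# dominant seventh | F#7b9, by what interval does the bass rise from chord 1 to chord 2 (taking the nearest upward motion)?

The roots are C and Gb.
C up to Gb is 6 semitones, a half step narrower than a perfect fifth, so the interval is diminished.

d5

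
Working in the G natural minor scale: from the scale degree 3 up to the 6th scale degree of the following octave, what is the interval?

perfect 11th

G natural minor: G A Bb C D Eb F.
Scale degree 3 = Bb; 6th scale degree (up an octave) = Eb.
Bb up to Eb spans 11 letter names and 17 semitones — a perfect eleventh.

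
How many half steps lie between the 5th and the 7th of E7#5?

2

Spelling the chord: E-G#-B#-D.
B# to D is a diminished third: 2 semitones.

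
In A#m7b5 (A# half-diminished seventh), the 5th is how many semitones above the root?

6

A#ø: A#, C#, E, G#.
A# to E is a diminished fifth: 6 semitones.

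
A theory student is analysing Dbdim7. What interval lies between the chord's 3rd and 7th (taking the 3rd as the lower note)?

Db diminished seventh: Db–Fb–Abb–Cbb.
That puts Fb below Cbb.
5 letter names make it a fifth; at 6 semitones (a half step narrower than perfect) the quality is diminished.

d5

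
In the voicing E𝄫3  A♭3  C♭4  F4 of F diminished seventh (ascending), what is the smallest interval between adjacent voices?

Adjacent intervals: E𝄫3→A♭3 = augmented fourth; A♭3→C♭4 = minor third; C♭4→F4 = augmented fourth.
The smallest is A♭3 to C♭4, a minor third (3 semitones).

minor third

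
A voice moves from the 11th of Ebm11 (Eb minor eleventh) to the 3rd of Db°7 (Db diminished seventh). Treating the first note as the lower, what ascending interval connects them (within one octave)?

minor 6th

Ebm11 (Eb minor eleventh) has Ab as its 11th, and Db°7 (Db diminished seventh) has Fb as its 3rd.
6 letter names make it a sixth; at 8 semitones (a half step narrower than major) the quality is minor.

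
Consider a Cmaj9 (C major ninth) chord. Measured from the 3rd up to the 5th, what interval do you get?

Spelling the chord: C-E-G-B-D.
That puts E below G.
E up to G is 3 semitones, a half step narrower than a major third, so the interval is minor.

minor third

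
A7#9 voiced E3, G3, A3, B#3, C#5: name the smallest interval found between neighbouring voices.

M2

Adjacent intervals: E3→G3 = minor third; G3→A3 = major second; A3→B#3 = augmented second; B#3→C#5 = minor ninth.
The smallest is G3 to A3, a major second (2 semitones).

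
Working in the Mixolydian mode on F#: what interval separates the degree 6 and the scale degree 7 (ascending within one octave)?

minor 2nd

The scale runs F# G# A# B C# D# E.
So we need the interval from D# up to E.
2 letter names make it a second; at 1 semitone (a half step narrower than major) the quality is minor.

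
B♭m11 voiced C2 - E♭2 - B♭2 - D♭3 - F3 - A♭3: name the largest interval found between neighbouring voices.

P5

Adjacent intervals: C2→E♭2 = minor third; E♭2→B♭2 = perfect fifth; B♭2→D♭3 = minor third; D♭3→F3 = major third; F3→A♭3 = minor third.
The largest is E♭2 to B♭2, a perfect fifth (7 semitones).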